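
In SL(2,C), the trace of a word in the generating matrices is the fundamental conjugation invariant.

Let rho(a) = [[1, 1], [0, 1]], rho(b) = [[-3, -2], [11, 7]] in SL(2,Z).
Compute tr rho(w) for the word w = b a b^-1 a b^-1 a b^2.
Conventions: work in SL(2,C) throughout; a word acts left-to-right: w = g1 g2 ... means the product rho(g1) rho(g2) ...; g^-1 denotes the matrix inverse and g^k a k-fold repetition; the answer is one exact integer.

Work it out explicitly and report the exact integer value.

rho(b) = [[-3, -2], [11, 7]]
... * rho(a) = [[1, 1], [0, 1]]  ->  [[-3, -5], [11, 18]]
... * rho(b^-1) = [[7, 2], [-11, -3]]  ->  [[34, 9], [-121, -32]]
... * rho(a) = [[1, 1], [0, 1]]  ->  [[34, 43], [-121, -153]]
... * rho(b^-1) = [[7, 2], [-11, -3]]  ->  [[-235, -61], [836, 217]]
... * rho(a) = [[1, 1], [0, 1]]  ->  [[-235, -296], [836, 1053]]
... * rho(b) = [[-3, -2], [11, 7]]  ->  [[-2551, -1602], [9075, 5699]]
... * rho(b) = [[-3, -2], [11, 7]]  ->  [[-9969, -6112], [35464, 21743]]
tr = -9969 + 21743 = 11774

11774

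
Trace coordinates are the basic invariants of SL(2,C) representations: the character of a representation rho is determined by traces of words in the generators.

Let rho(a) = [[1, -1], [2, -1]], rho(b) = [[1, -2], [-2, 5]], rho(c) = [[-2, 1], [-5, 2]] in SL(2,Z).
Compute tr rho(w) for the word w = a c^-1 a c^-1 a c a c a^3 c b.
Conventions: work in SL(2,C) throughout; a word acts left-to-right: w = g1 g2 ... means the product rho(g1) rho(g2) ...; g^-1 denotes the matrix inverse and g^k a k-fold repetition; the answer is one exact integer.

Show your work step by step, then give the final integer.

-39

rho(a) = [[1, -1], [2, -1]]
... * rho(c^-1) = [[2, -1], [5, -2]]  ->  [[-3, 1], [-1, 0]]
... * rho(a) = [[1, -1], [2, -1]]  ->  [[-1, 2], [-1, 1]]
... * rho(c^-1) = [[2, -1], [5, -2]]  ->  [[8, -3], [3, -1]]
... * rho(a) = [[1, -1], [2, -1]]  ->  [[2, -5], [1, -2]]
... * rho(c) = [[-2, 1], [-5, 2]]  ->  [[21, -8], [8, -3]]
... * rho(a) = [[1, -1], [2, -1]]  ->  [[5, -13], [2, -5]]
... * rho(c) = [[-2, 1], [-5, 2]]  ->  [[55, -21], [21, -8]]
... * rho(a) = [[1, -1], [2, -1]]  ->  [[13, -34], [5, -13]]
... * rho(a) = [[1, -1], [2, -1]]  ->  [[-55, 21], [-21, 8]]
... * rho(a) = [[1, -1], [2, -1]]  ->  [[-13, 34], [-5, 13]]
... * rho(c) = [[-2, 1], [-5, 2]]  ->  [[-144, 55], [-55, 21]]
... * rho(b) = [[1, -2], [-2, 5]]  ->  [[-254, 563], [-97, 215]]
tr = -254 + 215 = -39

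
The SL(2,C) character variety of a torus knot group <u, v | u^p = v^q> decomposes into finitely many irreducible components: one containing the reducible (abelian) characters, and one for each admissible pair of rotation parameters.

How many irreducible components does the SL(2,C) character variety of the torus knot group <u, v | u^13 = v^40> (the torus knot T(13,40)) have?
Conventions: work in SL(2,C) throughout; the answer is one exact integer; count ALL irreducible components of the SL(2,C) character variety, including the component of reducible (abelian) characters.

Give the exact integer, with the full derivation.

235

For T(13,40): irreducibility forces the central element u^13 = v^40 to one of +I, -I.
This locks tr(u) to 2*cos(pi*alpha/13), alpha in 1..12, and tr(v) to 2*cos(pi*beta/40), beta in 1..39, on each component of irreducible characters.
The two central values (-1)^alpha I and (-1)^beta I must be the same matrix, so alpha and beta share a parity.
count pairs: odd alpha (6 choices) x odd beta (20), plus even alpha (6) x even beta (19): 6*20 + 6*19 = 234.
That is 234 components of irreducible characters, and with the reducible (abelian) component the total is 235.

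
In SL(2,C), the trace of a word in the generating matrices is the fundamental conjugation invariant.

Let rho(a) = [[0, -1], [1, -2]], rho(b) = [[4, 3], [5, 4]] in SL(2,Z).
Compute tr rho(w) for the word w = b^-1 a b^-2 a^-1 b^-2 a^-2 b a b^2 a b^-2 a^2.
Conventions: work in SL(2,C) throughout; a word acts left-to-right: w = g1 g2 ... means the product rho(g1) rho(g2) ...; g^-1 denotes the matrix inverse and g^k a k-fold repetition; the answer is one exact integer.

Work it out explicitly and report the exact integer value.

68306146

rho(b^-1) = [[4, -3], [-5, 4]]
... * rho(a) = [[0, -1], [1, -2]]  ->  [[-3, 2], [4, -3]]
... * rho(b^-1) = [[4, -3], [-5, 4]]  ->  [[-22, 17], [31, -24]]
... * rho(b^-1) = [[4, -3], [-5, 4]]  ->  [[-173, 134], [244, -189]]
... * rho(a^-1) = [[-2, 1], [-1, 0]]  ->  [[212, -173], [-299, 244]]
... * rho(b^-1) = [[4, -3], [-5, 4]]  ->  [[1713, -1328], [-2416, 1873]]
... * rho(b^-1) = [[4, -3], [-5, 4]]  ->  [[13492, -10451], [-19029, 14740]]
... * rho(a^-1) = [[-2, 1], [-1, 0]]  ->  [[-16533, 13492], [23318, -19029]]
... * rho(a^-1) = [[-2, 1], [-1, 0]]  ->  [[19574, -16533], [-27607, 23318]]
... * rho(b) = [[4, 3], [5, 4]]  ->  [[-4369, -7410], [6162, 10451]]
... * rho(a) = [[0, -1], [1, -2]]  ->  [[-7410, 19189], [10451, -27064]]
... * rho(b) = [[4, 3], [5, 4]]  ->  [[66305, 54526], [-93516, -76903]]
... * rho(b) = [[4, 3], [5, 4]]  ->  [[537850, 417019], [-758579, -588160]]
... * rho(a) = [[0, -1], [1, -2]]  ->  [[417019, -1371888], [-588160, 1934899]]
... * rho(b^-1) = [[4, -3], [-5, 4]]  ->  [[8527516, -6738609], [-12027135, 9504076]]
... * rho(b^-1) = [[4, -3], [-5, 4]]  ->  [[67803109, -52536984], [-95628920, 74097709]]
... * rho(a) = [[0, -1], [1, -2]]  ->  [[-52536984, 37270859], [74097709, -52566498]]
... * rho(a) = [[0, -1], [1, -2]]  ->  [[37270859, -22004734], [-52566498, 31035287]]
tr = 37270859 + 31035287 = 68306146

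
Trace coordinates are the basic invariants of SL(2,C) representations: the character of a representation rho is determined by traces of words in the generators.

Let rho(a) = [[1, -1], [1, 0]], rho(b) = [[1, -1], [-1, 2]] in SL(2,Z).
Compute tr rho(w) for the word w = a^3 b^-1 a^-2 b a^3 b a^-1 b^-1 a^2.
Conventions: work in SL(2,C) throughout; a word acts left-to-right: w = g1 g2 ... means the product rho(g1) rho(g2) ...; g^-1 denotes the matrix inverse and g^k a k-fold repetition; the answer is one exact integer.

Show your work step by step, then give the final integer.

13

rho(a) = [[1, -1], [1, 0]]
... * rho(a) = [[1, -1], [1, 0]]  ->  [[0, -1], [1, -1]]
... * rho(a) = [[1, -1], [1, 0]]  ->  [[-1, 0], [0, -1]]
... * rho(b^-1) = [[2, 1], [1, 1]]  ->  [[-2, -1], [-1, -1]]
... * rho(a^-1) = [[0, 1], [-1, 1]]  ->  [[1, -3], [1, -2]]
... * rho(a^-1) = [[0, 1], [-1, 1]]  ->  [[3, -2], [2, -1]]
... * rho(b) = [[1, -1], [-1, 2]]  ->  [[5, -7], [3, -4]]
... * rho(a) = [[1, -1], [1, 0]]  ->  [[-2, -5], [-1, -3]]
... * rho(a) = [[1, -1], [1, 0]]  ->  [[-7, 2], [-4, 1]]
... * rho(a) = [[1, -1], [1, 0]]  ->  [[-5, 7], [-3, 4]]
... * rho(b) = [[1, -1], [-1, 2]]  ->  [[-12, 19], [-7, 11]]
... * rho(a^-1) = [[0, 1], [-1, 1]]  ->  [[-19, 7], [-11, 4]]
... * rho(b^-1) = [[2, 1], [1, 1]]  ->  [[-31, -12], [-18, -7]]
... * rho(a) = [[1, -1], [1, 0]]  ->  [[-43, 31], [-25, 18]]
... * rho(a) = [[1, -1], [1, 0]]  ->  [[-12, 43], [-7, 25]]
tr = -12 + 25 = 13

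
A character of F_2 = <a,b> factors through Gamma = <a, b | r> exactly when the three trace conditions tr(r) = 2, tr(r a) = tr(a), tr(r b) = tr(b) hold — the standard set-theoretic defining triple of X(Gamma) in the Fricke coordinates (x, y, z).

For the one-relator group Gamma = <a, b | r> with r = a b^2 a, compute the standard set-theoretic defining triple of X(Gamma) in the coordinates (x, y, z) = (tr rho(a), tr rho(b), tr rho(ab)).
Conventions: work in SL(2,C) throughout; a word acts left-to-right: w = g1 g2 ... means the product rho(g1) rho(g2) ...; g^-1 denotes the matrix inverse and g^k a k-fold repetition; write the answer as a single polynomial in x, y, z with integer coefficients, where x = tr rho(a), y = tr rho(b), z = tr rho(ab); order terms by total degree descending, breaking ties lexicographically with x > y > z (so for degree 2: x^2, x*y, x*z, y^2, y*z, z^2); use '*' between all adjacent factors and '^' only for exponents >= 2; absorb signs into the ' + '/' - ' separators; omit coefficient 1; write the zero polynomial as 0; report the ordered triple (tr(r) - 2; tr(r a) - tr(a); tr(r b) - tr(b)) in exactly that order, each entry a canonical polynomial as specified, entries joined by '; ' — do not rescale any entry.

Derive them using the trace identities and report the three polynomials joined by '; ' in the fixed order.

x*y*z - x^2 - y^2; x^2*y*z - x^3 - x*y^2 - y*z + 2*x; y*z^2 - x*z - 2*y

tr(b^2 a) = tr(b)*tr(a b) - tr(a) = y*z - x
tr(b^2) = tr(b)*tr(b) - tr(1) = y^2 - 2
tr(a b^2 a) = tr(a)*tr(b^2 a) - tr(b^2) = x*y*z - x^2 - y^2 + 2
tr(a b^2 a^2) = tr(a)*tr(a b^2 a) - tr(a b^2)   [square of a] = x^2*y*z - x^3 - x*y^2 - y*z + 3*x
tr(a b a b) = tr(b a)*tr(b a) - tr(1)   [split at repeated b] = z^2 - 2
tr(a b a) = tr(a)*tr(b a) - tr(b) = x*z - y
tr(a b^2 a b) = tr(b)*tr(a b a b) - tr(a b a) = y*z^2 - x*z - y
assemble the triple (tr(r) - 2; tr(r a) - x; tr(r b) - y)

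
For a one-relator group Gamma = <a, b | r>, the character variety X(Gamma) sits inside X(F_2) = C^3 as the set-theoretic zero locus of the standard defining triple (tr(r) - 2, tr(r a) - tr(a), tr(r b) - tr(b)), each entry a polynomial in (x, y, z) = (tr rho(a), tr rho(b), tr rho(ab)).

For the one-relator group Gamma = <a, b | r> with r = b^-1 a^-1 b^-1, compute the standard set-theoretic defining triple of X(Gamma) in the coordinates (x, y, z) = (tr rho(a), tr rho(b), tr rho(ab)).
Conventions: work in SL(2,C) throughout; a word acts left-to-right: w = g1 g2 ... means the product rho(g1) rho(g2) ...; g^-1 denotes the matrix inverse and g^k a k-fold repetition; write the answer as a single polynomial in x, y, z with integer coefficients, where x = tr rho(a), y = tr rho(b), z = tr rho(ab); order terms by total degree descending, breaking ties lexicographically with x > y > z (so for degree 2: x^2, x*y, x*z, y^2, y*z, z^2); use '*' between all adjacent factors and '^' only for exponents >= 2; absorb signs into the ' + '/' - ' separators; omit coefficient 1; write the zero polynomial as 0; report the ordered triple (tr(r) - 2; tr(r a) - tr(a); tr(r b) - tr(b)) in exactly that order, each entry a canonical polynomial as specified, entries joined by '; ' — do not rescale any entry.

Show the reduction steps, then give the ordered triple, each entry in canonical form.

so trace(a^-1) = trace(a) = x
trace(a^-1 b) = trace(b) * trace(a) - trace(b a) = x*y - z
trace(a^-1 b^-1) = trace(a^-1) * trace(b) - trace(a^-1 b) = z
trace(b^-1 a^-1 b^-1) = trace(a^-1 b^-1) * trace(b) - trace(a^-1) = y*z - x
trace(a b a) = trace(a) * trace(b a) - trace(b) = x*z - y
trace(a b a b) = trace(b a) * trace(b a) - trace(1)   [split at repeated b] = z^2 - 2
trace(b^-1 a b a) = trace(a b a) * trace(b) - trace(a b a b) = x*y*z - y^2 - z^2 + 2
trace(a^-1 b^-1 a b) = trace(b^-1 a b) * trace(a) - trace(b^-1 a b a) = -x*y*z + x^2 + y^2 + z^2 - 2
so trace(b^-1 a^-1 b^-1 a) = trace(a^-1 b^-1 a) * trace(b) - trace(a^-1 b^-1 a b) = x*y*z - x^2 - z^2 + 2
assemble the triple (trace(r) - 2; trace(r a) - x; trace(r b) - y)

y*z - x - 2; x*y*z - x^2 - z^2 - x + 2; -y + z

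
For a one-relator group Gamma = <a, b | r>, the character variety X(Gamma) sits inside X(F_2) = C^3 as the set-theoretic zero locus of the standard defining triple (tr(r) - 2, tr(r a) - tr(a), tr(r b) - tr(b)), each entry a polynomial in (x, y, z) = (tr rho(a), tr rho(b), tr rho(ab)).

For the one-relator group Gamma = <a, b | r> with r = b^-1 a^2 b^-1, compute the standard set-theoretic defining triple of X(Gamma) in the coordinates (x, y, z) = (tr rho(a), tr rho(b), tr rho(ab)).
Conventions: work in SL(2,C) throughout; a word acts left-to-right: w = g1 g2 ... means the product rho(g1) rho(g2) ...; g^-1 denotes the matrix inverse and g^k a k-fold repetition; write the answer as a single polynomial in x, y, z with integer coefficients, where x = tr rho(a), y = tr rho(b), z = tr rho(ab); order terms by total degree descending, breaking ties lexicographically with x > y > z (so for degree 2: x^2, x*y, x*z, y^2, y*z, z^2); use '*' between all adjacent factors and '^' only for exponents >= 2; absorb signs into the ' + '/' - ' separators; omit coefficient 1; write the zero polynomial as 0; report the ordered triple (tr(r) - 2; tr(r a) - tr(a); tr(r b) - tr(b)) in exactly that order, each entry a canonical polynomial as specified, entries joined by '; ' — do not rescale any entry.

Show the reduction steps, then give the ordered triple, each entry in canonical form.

x^2*y^2 - x*y*z - x^2 - y^2; x^3*y^2 - 2*x^2*y*z - x*y^2 + x*z^2 + y*z - 2*x; x^2*y - x*z - 2*y

trace(a^2) = trace(a) trace(a) - trace(1) = x^2 - 2
trace(a^2 b) = trace(a) trace(b a) - trace(b) = x*z - y
trace(b^-1 a^2) = trace(a^2) trace(b) - trace(a^2 b) = x^2*y - x*z - y
trace(b^-1 a^2 b^-1) = trace(b^-1 a^2) trace(b) - trace(b^-1 a^2 b) = x^2*y^2 - x*y*z - x^2 - y^2 + 2
trace(a^3) = trace(a) trace(a^2) - trace(a) = x^3 - 3*x
trace(a^3 b) = trace(a) trace(b a^2) - trace(b a) = x^2*z - x*y - z
trace(a b^-1 a^2) = trace(a^3) trace(b) - trace(a^3 b) = x^3*y - x^2*z - 2*x*y + z
trace(b a b a) = trace(b a) trace(b a) - trace(1)   [split at repeated b] = z^2 - 2
trace(b a b) = trace(b) trace(a b) - trace(a) = y*z - x
trace(a^2 b a b) = trace(a) trace(b a b a) - trace(b a b) = x*z^2 - y*z - x
trace(a b^-1 a^2 b) = trace(a^2 b a) trace(b) - trace(a^2 b a b) = x^2*y*z - x*y^2 - x*z^2 + x
trace(b^-1 a^2 b^-1 a) = trace(a b^-1 a^2) trace(b) - trace(a b^-1 a^2 b) = x^3*y^2 - 2*x^2*y*z - x*y^2 + x*z^2 + y*z - x
assemble the triple (trace(r) - 2; trace(r a) - x; trace(r b) - y)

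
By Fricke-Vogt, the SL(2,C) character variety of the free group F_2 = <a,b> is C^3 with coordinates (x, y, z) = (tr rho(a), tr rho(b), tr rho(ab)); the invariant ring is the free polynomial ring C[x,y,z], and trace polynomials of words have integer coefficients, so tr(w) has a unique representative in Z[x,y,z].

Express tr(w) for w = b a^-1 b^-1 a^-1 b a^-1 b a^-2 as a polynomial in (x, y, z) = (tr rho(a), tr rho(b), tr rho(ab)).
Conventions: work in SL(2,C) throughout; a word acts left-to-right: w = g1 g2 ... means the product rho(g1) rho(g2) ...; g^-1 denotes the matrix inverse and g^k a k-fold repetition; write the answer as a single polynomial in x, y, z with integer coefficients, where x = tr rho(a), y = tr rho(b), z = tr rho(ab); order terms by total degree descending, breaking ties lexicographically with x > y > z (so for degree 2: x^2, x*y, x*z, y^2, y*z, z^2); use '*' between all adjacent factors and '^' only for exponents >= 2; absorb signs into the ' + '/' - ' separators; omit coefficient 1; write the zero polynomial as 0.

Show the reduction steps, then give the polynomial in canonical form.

x^4*y^3*z - x^3*y^4 - 3*x^3*y^2*z^2 + x^2*y^3*z + 3*x^2*y*z^3 + 2*x^3*y^2 + x*y^4 + x*y^2*z^2 - x*z^4 - 5*x^2*y*z - y^3*z - y*z^3 - 2*x*y^2 + 3*x*z^2 + 3*y*z - x

apply: tr(b^2) = tr(b)*tr(b) - tr(1)   [square of b] = y^2 - 2
apply: tr(b^3) = tr(b)*tr(b^2) - tr(b)   [square of b] = y^3 - 3*y
tr(a b^2) = tr(b)*tr(a b) - tr(a)   [square of b] = y*z - x
apply: tr(b^3 a) = tr(b)*tr(a b^2) - tr(a b)   [square of b] = y^2*z - x*y - z
use: tr(b a^-1 b^2) = tr(b^3)*tr(a) - tr(b^3 a)   [inverse elimination on a] = x*y^3 - y^2*z - 2*x*y + z
apply: tr(a b a b) = tr(b a)*tr(b a) - tr(1)   [split at a repeated b] = z^2 - 2
tr(a b a) = tr(a)*tr(b a) - tr(b)   [square of a] = x*z - y
tr(b^2 a b a) = tr(b)*tr(a b a b) - tr(a b a)   [square of b] = y*z^2 - x*z - y
tr(b a^-1 b^2 a) = tr(b^2 a b)*tr(a) - tr(b^2 a b a)   [inverse elimination on a] = x*y^2*z - x^2*y - y*z^2 + y
apply: tr(b a^-1 b a^-1 b) = tr(b a^-1 b^2)*tr(a) - tr(b a^-1 b^2 a)   [inverse elimination on a] = x^2*y^3 - 2*x*y^2*z - x^2*y + y*z^2 + x*z - y
use: tr(b a b a b a) = tr(b a)*tr(b a b a) - tr(b^-1 a^-1)   [split at a repeated b] = z^3 - 3*z
apply: tr(b a b a^-1 b a) = tr(b a b a b)*tr(a) - tr(b a b a b a)   [inverse elimination on a] = x*y*z^2 - x^2*z - z^3 - x*y + 3*z
apply: tr(b a^-1 b a^-1 b a) = tr(b a b a^-1 b)*tr(a) - tr(b a b a^-1 b a)   [inverse elimination on a] = x^2*y^2*z - x^3*y - 2*x*y*z^2 + x^2*z + z^3 + 2*x*y - 3*z
apply: tr(b a^-1 b a^-1 b a^-1) = tr(b a^-1 b a^-1 b)*tr(a) - tr(b a^-1 b a^-1 b a)   [inverse elimination on a] = x^3*y^3 - 3*x^2*y^2*z + 3*x*y*z^2 - z^3 - 3*x*y + 3*z
tr(a^-1 b a^-1 b a^-2 b) = tr(b a^-1 b a^-1 b a^-1)*tr(a) - tr(b a^-1 b a^-1 b)   [inverse elimination on a] = x^4*y^3 - 3*x^3*y^2*z - x^2*y^3 + 3*x^2*y*z^2 + 2*x*y^2*z - x*z^3 - 2*x^2*y - y*z^2 + 2*x*z + y
tr(b a^-2 b^2) = tr(b^3 a^-1)*tr(a) - tr(b^3)   [inverse elimination on a] = x^2*y^3 - x*y^2*z - 2*x^2*y - y^3 + x*z + 3*y
apply: tr(b a^-2 b^2 a) = tr(a^-1 b^2 a b)*tr(a) - tr(a^-1 b^2 a b a)   [inverse elimination on a] = x^2*y^2*z - x^3*y - x*y*z^2 - y^2*z + 2*x*y + z
tr(b a^-1 b a^-2 b) = tr(b a^-2 b^2)*tr(a) - tr(b a^-2 b^2 a)   [inverse elimination on a] = x^3*y^3 - 2*x^2*y^2*z - x^3*y - x*y^3 + x*y*z^2 + x^2*z + y^2*z + x*y - z
tr(a^-1 b a^-1 b a^-2 b a^-1) = tr(a^-1 b a^-1 b a^-2 b)*tr(a) - tr(a^-1 b a^-1 b a^-2 b a)   [inverse elimination on a] = x^5*y^3 - 3*x^4*y^2*z - 2*x^3*y^3 + 3*x^3*y*z^2 + 4*x^2*y^2*z - x^2*z^3 - x^3*y + x*y^3 - 2*x*y*z^2 + x^2*z - y^2*z + z
tr(b^4) = tr(b)*tr(b^3) - tr(b^2)   [square of b] = y^4 - 4*y^2 + 2
apply: tr(b^4 a) = tr(b)*tr(a b^3) - tr(a b^2)   [square of b] = y^3*z - x*y^2 - 2*y*z + x
apply: tr(b^2 a^-1 b^2) = tr(b^4)*tr(a) - tr(b^4 a)   [inverse elimination on a] = x*y^4 - y^3*z - 3*x*y^2 + 2*y*z + x
apply: tr(a^2) = tr(a)*tr(a) - tr(1)   [square of a] = x^2 - 2
tr(a b^2 a) = tr(b)*tr(a^2 b) - tr(a^2)   [square of b] = x*y*z - x^2 - y^2 + 2
use: tr(b^2 a b^2 a) = tr(b)*tr(a b^2 a b) - tr(a b^2 a)   [square of b] = y^2*z^2 - 2*x*y*z + x^2 - 2
tr(b^2 a^-1 b^2 a) = tr(b^2 a b^2)*tr(a) - tr(b^2 a b^2 a)   [inverse elimination on a] = x*y^3*z - x^2*y^2 - y^2*z^2 + 2
apply: tr(b a^-1 b^2 a^-1 b) = tr(b^2 a^-1 b^2)*tr(a) - tr(b^2 a^-1 b^2 a)   [inverse elimination on a] = x^2*y^4 - 2*x*y^3*z - 2*x^2*y^2 + y^2*z^2 + 2*x*y*z + x^2 - 2
apply: tr(b a b^3 a) = tr(b)*tr(b a b a b) - tr(b a b a)   [square of b] = y^2*z^2 - x*y*z - y^2 - z^2 + 2
tr(b^2 a^-1 b a b) = tr(b a b^3)*tr(a) - tr(b a b^3 a)   [inverse elimination on a] = x*y^3*z - x^2*y^2 - y^2*z^2 - x*y*z + x^2 + y^2 + z^2 - 2
apply: tr(a b a b a) = tr(a)*tr(b a b a) - tr(b a b)   [square of a] = x*z^2 - y*z - x
use: tr(b a b a b^2 a) = tr(b)*tr(a b a b a b) - tr(a b a b a)   [square of b] = y*z^3 - x*z^2 - 2*y*z + x
tr(b^2 a^-1 b a b a) = tr(b a b a b^2)*tr(a) - tr(b a b a b^2 a)   [inverse elimination on a] = x*y^2*z^2 - x^2*y*z - y*z^3 - x*y^2 + 2*y*z + x
use: tr(b a^-1 b^2 a^-1 b a) = tr(b^2 a^-1 b a b)*tr(a) - tr(b^2 a^-1 b a b a)   [inverse elimination on a] = x^2*y^3*z - x^3*y^2 - 2*x*y^2*z^2 + y*z^3 + x^3 + 2*x*y^2 + x*z^2 - 2*y*z - 3*x
apply: tr(b a^-1 b a^-1 b a^-1 b) = tr(b a^-1 b^2 a^-1 b)*tr(a) - tr(b a^-1 b^2 a^-1 b a)   [inverse elimination on a] = x^3*y^4 - 3*x^2*y^3*z - x^3*y^2 + 3*x*y^2*z^2 + 2*x^2*y*z - y*z^3 - 2*x*y^2 - x*z^2 + 2*y*z + x
apply: tr(b^2 a b a^-1 b) = tr(b^3 a b)*tr(a) - tr(b^3 a b a)   [inverse elimination on a] = x*y^3*z - x^2*y^2 - y^2*z^2 - x*y*z + x^2 + y^2 + z^2 - 2
tr(b^2 a b a^-1 b a) = tr(b a b^2 a b)*tr(a) - tr(b a b^2 a b a)   [inverse elimination on a] = x*y^2*z^2 - 2*x^2*y*z - y*z^3 + x^3 + x*z^2 + 2*y*z - 3*x
tr(b a b a^-1 b a^-1 b) = tr(b^2 a b a^-1 b)*tr(a) - tr(b^2 a b a^-1 b a)   [inverse elimination on a] = x^2*y^3*z - x^3*y^2 - 2*x*y^2*z^2 + x^2*y*z + y*z^3 + x*y^2 - 2*y*z + x
tr(b a b a b a b a) = tr(b a)*tr(b a b a b a) - tr(b^-1 a^-1 b^-1 a^-1)   [split at a repeated b] = z^4 - 4*z^2 + 2
use: tr(b a^-1 b a b a b a) = tr(b a b a b a b)*tr(a) - tr(b a b a b a b a)   [inverse elimination on a] = x*y*z^3 - x^2*z^2 - z^4 - 2*x*y*z + x^2 + 4*z^2 - 2
tr(b a b a^-1 b a^-1 b a) = tr(b a^-1 b a b a b)*tr(a) - tr(b a^-1 b a b a b a)   [inverse elimination on a] = x^2*y^2*z^2 - x^3*y*z - 2*x*y*z^3 - x^2*y^2 + x^2*z^2 + z^4 + 4*x*y*z - 4*z^2 + 2
tr(b a^-1 b a^-1 b a^-1 b a) = tr(b a b a^-1 b a^-1 b)*tr(a) - tr(b a b a^-1 b a^-1 b a)   [inverse elimination on a] = x^3*y^3*z - x^4*y^2 - 3*x^2*y^2*z^2 + 2*x^3*y*z + 3*x*y*z^3 + 2*x^2*y^2 - x^2*z^2 - z^4 - 6*x*y*z + x^2 + 4*z^2 - 2
tr(b a^-1 b a^-1 b a^-1 b a^-1) = tr(b a^-1 b a^-1 b a^-1 b)*tr(a) - tr(b a^-1 b a^-1 b a^-1 b a)   [inverse elimination on a] = x^4*y^4 - 4*x^3*y^3*z + 6*x^2*y^2*z^2 - 4*x*y*z^3 - 4*x^2*y^2 + z^4 + 8*x*y*z - 4*z^2 + 2
apply: tr(a^-1 b a^-1 b a^-2 b a^-1 b) = tr(b a^-1 b a^-1 b a^-1 b a^-1)*tr(a) - tr(b a^-1 b a^-1 b a^-1 b)   [inverse elimination on a] = x^5*y^4 - 4*x^4*y^3*z - x^3*y^4 + 6*x^3*y^2*z^2 + 3*x^2*y^3*z - 4*x^2*y*z^3 - 3*x^3*y^2 - 3*x*y^2*z^2 + x*z^4 + 6*x^2*y*z + y*z^3 + 2*x*y^2 - 3*x*z^2 - 2*y*z + x
tr(b a^-1 b^-1 a^-1 b a^-1 b a^-2) = tr(a^-1 b a^-1 b a^-2 b a^-1)*tr(b) - tr(a^-1 b a^-1 b a^-2 b a^-1 b)   [inverse elimination on b] = x^4*y^3*z - x^3*y^4 - 3*x^3*y^2*z^2 + x^2*y^3*z + 3*x^2*y*z^3 + 2*x^3*y^2 + x*y^4 + x*y^2*z^2 - x*z^4 - 5*x^2*y*z - y^3*z - y*z^3 - 2*x*y^2 + 3*x*z^2 + 3*y*z - x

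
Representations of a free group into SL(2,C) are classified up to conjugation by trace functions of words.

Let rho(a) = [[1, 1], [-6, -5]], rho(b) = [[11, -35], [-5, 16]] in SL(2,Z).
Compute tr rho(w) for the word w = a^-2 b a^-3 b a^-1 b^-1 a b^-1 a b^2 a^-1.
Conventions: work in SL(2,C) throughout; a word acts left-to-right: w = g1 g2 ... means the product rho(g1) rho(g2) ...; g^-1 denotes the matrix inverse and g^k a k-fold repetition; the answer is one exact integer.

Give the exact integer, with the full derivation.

-2819924238356144

rho(a^-1) = [[-5, -1], [6, 1]]
... * rho(a^-1) = [[-5, -1], [6, 1]]  ->  [[19, 4], [-24, -5]]
... * rho(b) = [[11, -35], [-5, 16]]  ->  [[189, -601], [-239, 760]]
... * rho(a^-1) = [[-5, -1], [6, 1]]  ->  [[-4551, -790], [5755, 999]]
... * rho(a^-1) = [[-5, -1], [6, 1]]  ->  [[18015, 3761], [-22781, -4756]]
... * rho(a^-1) = [[-5, -1], [6, 1]]  ->  [[-67509, -14254], [85369, 18025]]
... * rho(b) = [[11, -35], [-5, 16]]  ->  [[-671329, 2134751], [848934, -2699515]]
... * rho(a^-1) = [[-5, -1], [6, 1]]  ->  [[16165151, 2806080], [-20441760, -3548449]]
... * rho(b^-1) = [[16, 35], [5, 11]]  ->  [[272672816, 596647165], [-344810405, -754494539]]
... * rho(a) = [[1, 1], [-6, -5]]  ->  [[-3307210174, -2710563009], [4182156829, 3427662290]]
... * rho(b^-1) = [[16, 35], [5, 11]]  ->  [[-66468177829, -145568549189], [84052820714, 184079774205]]
... * rho(a) = [[1, 1], [-6, -5]]  ->  [[806943117305, 661374568116], [-1020425824516, -836346050311]]
... * rho(b) = [[11, -35], [-5, 16]]  ->  [[5569501449775, -17661016015819], [-7042953818121, 22333367053084]]
... * rho(b) = [[11, -35], [-5, 16]]  ->  [[149569596026620, -477508806995229], [-189139327264751, 603837256483579]]
... * rho(a^-1) = [[-5, -1], [6, 1]]  ->  [[-3612900822104474, -627078403021849], [4568720175225229, 792976583748330]]
tr = -3612900822104474 + 792976583748330 = -2819924238356144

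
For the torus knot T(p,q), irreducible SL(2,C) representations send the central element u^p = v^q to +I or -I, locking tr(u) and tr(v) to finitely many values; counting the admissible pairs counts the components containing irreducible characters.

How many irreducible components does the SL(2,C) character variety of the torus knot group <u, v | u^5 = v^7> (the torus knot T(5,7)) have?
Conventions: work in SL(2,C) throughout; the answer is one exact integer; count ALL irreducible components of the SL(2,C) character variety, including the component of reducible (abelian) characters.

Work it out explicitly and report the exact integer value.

13

Gamma = < u, v | u^5 = v^7 > (torus knot T(5,7)); the central element u^5 = v^7 acts as +I or -I in any irreducible SL(2,C) representation.
This locks tr(u) to 2*cos(pi*alpha/5), alpha in 1..4, and tr(v) to 2*cos(pi*beta/7), beta in 1..6, on each component of irreducible characters.
The two central values (-1)^alpha I and (-1)^beta I must be the same matrix, so alpha and beta share a parity.
count pairs: odd alpha (2 choices) x odd beta (3), plus even alpha (2) x even beta (3): 2*3 + 2*3 = 12.
That is 12 components of irreducible characters, and with the reducible (abelian) component the total is 13.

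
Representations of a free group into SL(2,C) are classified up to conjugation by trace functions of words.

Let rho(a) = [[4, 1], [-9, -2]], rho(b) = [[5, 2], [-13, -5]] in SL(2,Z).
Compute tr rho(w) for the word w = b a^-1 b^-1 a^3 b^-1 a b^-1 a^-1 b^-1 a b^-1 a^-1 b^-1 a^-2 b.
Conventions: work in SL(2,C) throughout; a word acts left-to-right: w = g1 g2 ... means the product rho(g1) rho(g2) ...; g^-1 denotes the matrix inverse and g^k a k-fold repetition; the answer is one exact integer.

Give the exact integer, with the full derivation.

rho(b) = [[5, 2], [-13, -5]]
... * rho(a^-1) = [[-2, -1], [9, 4]]  ->  [[8, 3], [-19, -7]]
... * rho(b^-1) = [[-5, -2], [13, 5]]  ->  [[-1, -1], [4, 3]]
... * rho(a) = [[4, 1], [-9, -2]]  ->  [[5, 1], [-11, -2]]
... * rho(a) = [[4, 1], [-9, -2]]  ->  [[11, 3], [-26, -7]]
... * rho(a) = [[4, 1], [-9, -2]]  ->  [[17, 5], [-41, -12]]
... * rho(b^-1) = [[-5, -2], [13, 5]]  ->  [[-20, -9], [49, 22]]
... * rho(a) = [[4, 1], [-9, -2]]  ->  [[1, -2], [-2, 5]]
... * rho(b^-1) = [[-5, -2], [13, 5]]  ->  [[-31, -12], [75, 29]]
... * rho(a^-1) = [[-2, -1], [9, 4]]  ->  [[-46, -17], [111, 41]]
... * rho(b^-1) = [[-5, -2], [13, 5]]  ->  [[9, 7], [-22, -17]]
... * rho(a) = [[4, 1], [-9, -2]]  ->  [[-27, -5], [65, 12]]
... * rho(b^-1) = [[-5, -2], [13, 5]]  ->  [[70, 29], [-169, -70]]
... * rho(a^-1) = [[-2, -1], [9, 4]]  ->  [[121, 46], [-292, -111]]
... * rho(b^-1) = [[-5, -2], [13, 5]]  ->  [[-7, -12], [17, 29]]
... * rho(a^-1) = [[-2, -1], [9, 4]]  ->  [[-94, -41], [227, 99]]
... * rho(a^-1) = [[-2, -1], [9, 4]]  ->  [[-181, -70], [437, 169]]
... * rho(b) = [[5, 2], [-13, -5]]  ->  [[5, -12], [-12, 29]]
tr = 5 + 29 = 34

34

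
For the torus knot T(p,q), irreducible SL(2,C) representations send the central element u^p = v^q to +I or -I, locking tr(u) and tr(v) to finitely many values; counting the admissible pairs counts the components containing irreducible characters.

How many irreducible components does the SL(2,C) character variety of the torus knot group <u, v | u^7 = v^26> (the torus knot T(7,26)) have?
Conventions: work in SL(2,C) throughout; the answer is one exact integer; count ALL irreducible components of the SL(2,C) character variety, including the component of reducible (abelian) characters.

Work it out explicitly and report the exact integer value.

Gamma = < u, v | u^7 = v^26 > (torus knot T(7,26)); the central element u^7 = v^26 acts as +I or -I in any irreducible SL(2,C) representation.
This locks tr(u) to 2*cos(pi*alpha/7), alpha in 1..6, and tr(v) to 2*cos(pi*beta/26), beta in 1..25, on each component of irreducible characters.
u^7 = (-1)^alpha I and v^26 = (-1)^beta I must agree, so alpha and beta have equal parity.
count pairs: odd alpha (3 choices) x odd beta (13), plus even alpha (3) x even beta (12): 3*13 + 3*12 = 75.
Total: 75 irreducible-character components + 1 reducible (abelian) component = 76.

76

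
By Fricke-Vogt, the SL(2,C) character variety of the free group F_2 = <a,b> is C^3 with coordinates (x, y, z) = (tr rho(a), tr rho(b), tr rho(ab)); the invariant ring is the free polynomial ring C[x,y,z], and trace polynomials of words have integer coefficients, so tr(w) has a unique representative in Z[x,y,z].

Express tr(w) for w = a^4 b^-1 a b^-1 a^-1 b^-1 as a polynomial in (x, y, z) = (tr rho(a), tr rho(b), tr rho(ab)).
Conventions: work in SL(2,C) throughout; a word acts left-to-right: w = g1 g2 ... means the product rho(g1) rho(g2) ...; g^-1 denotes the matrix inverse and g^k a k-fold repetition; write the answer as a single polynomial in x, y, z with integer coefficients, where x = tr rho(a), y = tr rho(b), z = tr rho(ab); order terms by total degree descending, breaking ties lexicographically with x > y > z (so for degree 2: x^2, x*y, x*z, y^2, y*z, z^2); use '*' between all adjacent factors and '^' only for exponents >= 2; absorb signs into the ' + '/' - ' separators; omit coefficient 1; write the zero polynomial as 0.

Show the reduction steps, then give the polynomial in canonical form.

x^5*y^2*z - x^6*y - 2*x^4*y*z^2 + x^5*z - 3*x^3*y^2*z + x^3*z^3 + 5*x^4*y + 5*x^2*y*z^2 - 5*x^3*z + x*y^2*z - 2*x*z^3 - 6*x^2*y - y*z^2 + 6*x*z + y

tr(a^2) = tr(a) tr(a) - tr(1)   [square of a] = x^2 - 2
tr(a^3) = tr(a) tr(a^2) - tr(a)   [square of a] = x^3 - 3*x
tr(a^4) = tr(a) tr(a^3) - tr(a^2)   [square of a] = x^4 - 4*x^2 + 2
tr(b a^2) = tr(a) tr(b a) - tr(b)   [square of a] = x*z - y
tr(b a^3) = tr(a) tr(b a^2) - tr(b a)   [square of a] = x^2*z - x*y - z
reduce: tr(a^4 b) = tr(a) tr(b a^3) - tr(b a^2)   [square of a] = x^3*z - x^2*y - 2*x*z + y
so tr(a^3 b^-1 a) = tr(a^4) tr(b) - tr(a^4 b)   [inverse elimination on b] = x^4*y - x^3*z - 3*x^2*y + 2*x*z + y
so tr(b a b a) = tr(b a) tr(b a) - tr(1)   [split at a repeated b] = z^2 - 2
reduce: tr(b a b) = tr(b) tr(a b) - tr(a)   [square of b] = y*z - x
tr(b a b a^2) = tr(a) tr(b a b a) - tr(b a b)   [square of a] = x*z^2 - y*z - x
so tr(a b a^3 b) = tr(a) tr(b a b a^2) - tr(b a b a)   [square of a] = x^2*z^2 - x*y*z - x^2 - z^2 + 2
so tr(a^3 b^-1 a b) = tr(a b a^3) tr(b) - tr(a b a^3 b)   [inverse elimination on b] = x^3*y*z - x^2*y^2 - x^2*z^2 - x*y*z + x^2 + y^2 + z^2 - 2
so tr(a^3 b^-1 a b^-1) = tr(a^3 b^-1 a) tr(b) - tr(a^3 b^-1 a b)   [inverse elimination on b] = x^4*y^2 - 2*x^3*y*z - 2*x^2*y^2 + x^2*z^2 + 3*x*y*z - x^2 - z^2 + 2
tr(a^3 b^2 a) = tr(b) tr(a^4 b) - tr(a^4)   [square of b] = x^3*y*z - x^4 - x^2*y^2 - 2*x*y*z + 4*x^2 + y^2 - 2
tr(b^2) = tr(b) tr(b) - tr(1)   [square of b] = y^2 - 2
reduce: tr(a b^2 a) = tr(a) tr(b^2 a) - tr(b^2)   [square of a] = x*y*z - x^2 - y^2 + 2
so tr(a^3 b^2) = tr(a) tr(a b^2 a) - tr(a b^2)   [square of a] = x^2*y*z - x^3 - x*y^2 - y*z + 3*x
tr(b a^5 b) = tr(a) tr(a^3 b^2 a) - tr(a^3 b^2)   [square of a] = x^4*y*z - x^5 - x^3*y^2 - 3*x^2*y*z + 5*x^3 + 2*x*y^2 + y*z - 5*x
so tr(b a b a^4) = tr(a) tr(a^2 b a b a) - tr(a^2 b a b)   [square of a] = x^3*z^2 - x^2*y*z - x^3 - 2*x*z^2 + y*z + 3*x
tr(b a^5 b a) = tr(a) tr(b a b a^4) - tr(b a b a^3)   [square of a] = x^4*z^2 - x^3*y*z - x^4 - 3*x^2*z^2 + 2*x*y*z + 4*x^2 + z^2 - 2
tr(a^-1 b a^5 b) = tr(b a^5 b) tr(a) - tr(b a^5 b a)   [inverse elimination on a] = x^5*y*z - x^6 - x^4*y^2 - x^4*z^2 - 2*x^3*y*z + 6*x^4 + 2*x^2*y^2 + 3*x^2*z^2 - x*y*z - 9*x^2 - z^2 + 2
tr(a b^-1 a^-1 b a^4) = tr(a^-1 b a^5) tr(b) - tr(a^-1 b a^5 b)   [inverse elimination on b] = -x^5*y*z + x^6 + x^4*y^2 + x^4*z^2 + 3*x^3*y*z - 6*x^4 - 3*x^2*y^2 - 3*x^2*z^2 - x*y*z + 9*x^2 + y^2 + z^2 - 2
tr(a^4 b a) = tr(a) tr(a^3 b a) - tr(a^3 b)   [square of a] = x^4*z - x^3*y - 3*x^2*z + 2*x*y + z
tr(a b a^4 b a) = tr(a) tr(b a^4 b a) - tr(b a^4 b)   [square of a] = x^4*z^2 - 2*x^3*y*z + x^2*y^2 - 2*x^2*z^2 + 3*x*y*z - x^2 - y^2 + 2
tr(b a b a b a) = tr(b a b a) tr(b a) - tr(a b)   [split at a repeated b] = z^3 - 3*z
so tr(b a b a b) = tr(b) tr(a b a b) - tr(a b a)   [square of b] = y*z^2 - x*z - y
tr(a b a b a b a) = tr(a) tr(b a b a b a) - tr(b a b a b)   [square of a] = x*z^3 - y*z^2 - 2*x*z + y
reduce: tr(a b a b a b a^2) = tr(a) tr(a b a b a b a) - tr(a b a b a b)   [square of a] = x^2*z^3 - x*y*z^2 - 2*x^2*z - z^3 + x*y + 3*z
tr(a b a^4 b a b) = tr(a) tr(a b a b a b a^2) - tr(a b a b a b a)   [square of a] = x^3*z^3 - x^2*y*z^2 - 2*x^3*z - 2*x*z^3 + x^2*y + y*z^2 + 5*x*z - y
tr(b a^4 b a b^-1 a) = tr(a b a^4 b a) tr(b) - tr(a b a^4 b a b)   [inverse elimination on b] = x^4*y*z^2 - 2*x^3*y^2*z - x^3*z^3 + x^2*y^3 - x^2*y*z^2 + 2*x^3*z + 3*x*y^2*z + 2*x*z^3 - 2*x^2*y - y^3 - y*z^2 - 5*x*z + 3*y
tr(a b^-1 a^-1 b a^4 b) = tr(b a^4 b a b^-1) tr(a) - tr(b a^4 b a b^-1 a)   [inverse elimination on a] = -x^4*y*z^2 + x^5*z + 2*x^3*y^2*z + x^3*z^3 - x^4*y - x^2*y^3 + x^2*y*z^2 - 5*x^3*z - 3*x*y^2*z - 2*x*z^3 + 4*x^2*y + y^3 + y*z^2 + 6*x*z - 3*y
tr(a^4 b^-1 a b^-1 a^-1 b) = tr(a b^-1 a^-1 b a^4) tr(b) - tr(a b^-1 a^-1 b a^4 b)   [inverse elimination on b] = -x^5*y^2*z + x^6*y + x^4*y^3 + 2*x^4*y*z^2 - x^5*z + x^3*y^2*z - x^3*z^3 - 5*x^4*y - 2*x^2*y^3 - 4*x^2*y*z^2 + 5*x^3*z + 2*x*y^2*z + 2*x*z^3 + 5*x^2*y - 6*x*z + y
tr(a^4 b^-1 a b^-1 a^-1 b^-1) = tr(a^4 b^-1 a b^-1 a^-1) tr(b) - tr(a^4 b^-1 a b^-1 a^-1 b)   [inverse elimination on b] = x^5*y^2*z - x^6*y - 2*x^4*y*z^2 + x^5*z - 3*x^3*y^2*z + x^3*z^3 + 5*x^4*y + 5*x^2*y*z^2 - 5*x^3*z + x*y^2*z - 2*x*z^3 - 6*x^2*y - y*z^2 + 6*x*z + y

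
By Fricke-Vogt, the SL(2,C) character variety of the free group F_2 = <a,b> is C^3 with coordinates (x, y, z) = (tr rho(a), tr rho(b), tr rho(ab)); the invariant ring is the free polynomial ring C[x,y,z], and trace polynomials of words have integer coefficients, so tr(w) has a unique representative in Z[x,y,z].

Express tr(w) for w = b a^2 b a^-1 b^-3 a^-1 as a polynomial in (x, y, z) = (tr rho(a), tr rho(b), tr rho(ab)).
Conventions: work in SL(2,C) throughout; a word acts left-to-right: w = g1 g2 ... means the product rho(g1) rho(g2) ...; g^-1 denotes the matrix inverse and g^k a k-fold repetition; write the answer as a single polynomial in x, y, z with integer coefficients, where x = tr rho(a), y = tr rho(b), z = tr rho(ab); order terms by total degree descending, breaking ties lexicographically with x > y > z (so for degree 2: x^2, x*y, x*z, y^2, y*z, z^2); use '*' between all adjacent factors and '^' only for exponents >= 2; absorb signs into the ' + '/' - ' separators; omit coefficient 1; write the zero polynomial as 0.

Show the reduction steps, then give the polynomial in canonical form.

trace(a^2 b) = trace(a)*trace(b a) - trace(b)  (reduce the a square) = x*z - y
trace(a^2) = trace(a)*trace(a) - trace(1)  (reduce the a square) = x^2 - 2
trace(b a^2 b) = trace(b)*trace(a^2 b) - trace(a^2)  (reduce the b square) = x*y*z - x^2 - y^2 + 2
apply: trace(b a b a) = trace(a b)*trace(a b) - trace(1)  (split on a) = z^2 - 2
trace(b a b) = trace(b)*trace(a b) - trace(a)  (reduce the b square) = y*z - x
trace(b a^2 b a) = trace(a)*trace(b a b a) - trace(b a b)  (reduce the a square) = x*z^2 - y*z - x
trace(a^-1 b a^2 b) = trace(b a^2 b)*trace(a) - trace(b a^2 b a)  (eliminate a^-1) = x^2*y*z - x^3 - x*y^2 - x*z^2 + y*z + 3*x
trace(b^-1 a^-1 b a^2) = trace(a^-1 b a^2)*trace(b) - trace(a^-1 b a^2 b)  (eliminate b^-1) = -x^2*y*z + x^3 + x*y^2 + x*z^2 - 3*x
trace(a^2 b a) = trace(a)*trace(a b a) - trace(a b)  (reduce the a square) = x^2*z - x*y - z
trace(b a^2 b a b) = trace(b)*trace(a^2 b a b) - trace(a^2 b a)  (reduce the b square) = x*y*z^2 - x^2*z - y^2*z + z
use: trace(b a b a b a) = trace(b a b a)*trace(b a) - trace(a b)  (split on b) = z^3 - 3*z
trace(b a b a b) = trace(b)*trace(a b a b) - trace(a b a)  (reduce the b square) = y*z^2 - x*z - y
trace(b a^2 b a b a) = trace(a)*trace(b a b a b a) - trace(b a b a b)  (reduce the a square) = x*z^3 - y*z^2 - 2*x*z + y
trace(a^-1 b a^2 b a b) = trace(b a^2 b a b)*trace(a) - trace(b a^2 b a b a)  (eliminate a^-1) = x^2*y*z^2 - x^3*z - x*y^2*z - x*z^3 + y*z^2 + 3*x*z - y
trace(b^-1 a^-1 b a^2 b a) = trace(a^-1 b a^2 b a)*trace(b) - trace(a^-1 b a^2 b a b)  (eliminate b^-1) = -x^2*y*z^2 + x^3*z + 2*x*y^2*z + x*z^3 - x^2*y - y^3 - y*z^2 - 3*x*z + 3*y
use: trace(b^-2 a^-1 b a^2 b a) = trace(b^-1 a^-1 b a^2 b a)*trace(b) - trace(b^-1 a^-1 b a^2 b a b)  (eliminate b^-1) = -x^2*y^2*z^2 + x^3*y*z + 2*x*y^3*z + x*y*z^3 - x^2*y^2 - y^4 - y^2*z^2 - 4*x*y*z + x^2 + 4*y^2 - 2
trace(b^-2 a^-1 b a^2 b a^-1) = trace(b^-2 a^-1 b a^2 b)*trace(a) - trace(b^-2 a^-1 b a^2 b a)  (eliminate a^-1) = x^2*y^2*z^2 - 2*x^3*y*z - 2*x*y^3*z - x*y*z^3 + x^4 + 2*x^2*y^2 + x^2*z^2 + y^4 + y^2*z^2 + 4*x*y*z - 4*x^2 - 4*y^2 + 2
trace(b^2 a b) = trace(b)*trace(b a b) - trace(b a)  (reduce the b square) = y^2*z - x*y - z
apply: trace(b a b a^2 b) = trace(a)*trace(b^2 a b a) - trace(b^2 a b)  (reduce the a square) = x*y*z^2 - x^2*z - y^2*z + z
apply: trace(a b a^2 b a^-1 b) = trace(b a b a^2 b)*trace(a) - trace(b a b a^2 b a)  (eliminate a^-1) = x^2*y*z^2 - x^3*z - x*y^2*z - x*z^3 + y*z^2 + 3*x*z - y
trace(b a^2 b a^-1 b^-1 a) = trace(a b a^2 b a^-1)*trace(b) - trace(a b a^2 b a^-1 b)  (eliminate b^-1) = -x^2*y*z^2 + x^3*z + 2*x*y^2*z + x*z^3 - x^2*y - y^3 - y*z^2 - 3*x*z + 3*y
trace(b^-1 a^-1 b a^2 b a^-1) = trace(b a^2 b a^-1 b^-1)*trace(a) - trace(b a^2 b a^-1 b^-1 a)  (eliminate a^-1) = x^2*y*z^2 - x^3*z - 2*x*y^2*z - x*z^3 + x^2*y + y^3 + y*z^2 + 4*x*z - 3*y
use: trace(b a^2 b a^-1 b^-3 a^-1) = trace(b^-2 a^-1 b a^2 b a^-1)*trace(b) - trace(b^-2 a^-1 b a^2 b a^-1 b)  (eliminate b^-1) = x^2*y^3*z^2 - 2*x^3*y^2*z - 2*x*y^4*z - x*y^2*z^3 + x^4*y + 2*x^2*y^3 + y^5 + y^3*z^2 + x^3*z + 6*x*y^2*z + x*z^3 - 5*x^2*y - 5*y^3 - y*z^2 - 4*x*z + 5*y

x^2*y^3*z^2 - 2*x^3*y^2*z - 2*x*y^4*z - x*y^2*z^3 + x^4*y + 2*x^2*y^3 + y^5 + y^3*z^2 + x^3*z + 6*x*y^2*z + x*z^3 - 5*x^2*y - 5*y^3 - y*z^2 - 4*x*z + 5*y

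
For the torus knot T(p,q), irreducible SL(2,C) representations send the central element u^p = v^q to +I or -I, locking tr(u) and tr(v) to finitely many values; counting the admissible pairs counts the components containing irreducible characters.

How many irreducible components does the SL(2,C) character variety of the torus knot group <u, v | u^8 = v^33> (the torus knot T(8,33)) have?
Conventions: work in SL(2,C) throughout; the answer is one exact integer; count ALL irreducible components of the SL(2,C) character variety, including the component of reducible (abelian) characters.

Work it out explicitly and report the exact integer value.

113

For T(8,33): irreducibility forces the central element u^8 = v^33 to one of +I, -I.
So on each irreducible component the traces are pinned: tr(u) = 2*cos(pi*alpha/8) with 1 <= alpha <= 7, tr(v) = 2*cos(pi*beta/33) with 1 <= beta <= 32.
The two central values (-1)^alpha I and (-1)^beta I must be the same matrix, so alpha and beta share a parity.
Counting: 4 odd alphas x 16 odd betas + 3 even alphas x 16 even betas = 64 + 48 = 112.
Total: 112 irreducible-character components + 1 reducible (abelian) component = 113.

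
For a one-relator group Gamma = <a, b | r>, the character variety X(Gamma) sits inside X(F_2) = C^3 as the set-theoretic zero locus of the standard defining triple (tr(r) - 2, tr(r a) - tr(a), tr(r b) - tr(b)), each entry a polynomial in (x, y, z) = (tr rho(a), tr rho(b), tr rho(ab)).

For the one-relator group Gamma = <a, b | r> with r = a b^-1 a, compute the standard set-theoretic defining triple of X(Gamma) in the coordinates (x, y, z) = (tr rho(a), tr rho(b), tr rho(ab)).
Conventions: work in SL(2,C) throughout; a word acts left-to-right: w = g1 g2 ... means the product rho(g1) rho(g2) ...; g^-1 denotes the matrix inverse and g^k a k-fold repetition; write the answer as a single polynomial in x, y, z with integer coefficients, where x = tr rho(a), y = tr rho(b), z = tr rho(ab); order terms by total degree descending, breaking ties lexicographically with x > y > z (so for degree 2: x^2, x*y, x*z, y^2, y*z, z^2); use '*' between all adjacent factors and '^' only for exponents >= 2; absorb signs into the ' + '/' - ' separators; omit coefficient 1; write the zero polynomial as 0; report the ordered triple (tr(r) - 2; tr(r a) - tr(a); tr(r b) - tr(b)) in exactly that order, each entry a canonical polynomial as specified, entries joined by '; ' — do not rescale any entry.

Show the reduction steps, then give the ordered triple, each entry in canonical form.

x^2*y - x*z - y - 2; x^3*y - x^2*z - 2*x*y - x + z; x*y*z - y^2 - z^2 - y + 2

apply: trace(a^2) = trace(a) trace(a) - trace(1)  (reduce the a square) = x^2 - 2
use: trace(a^2 b) = trace(a) trace(b a) - trace(b)  (reduce the a square) = x*z - y
use: trace(a b^-1 a) = trace(a^2) trace(b) - trace(a^2 b)  (eliminate b^-1) = x^2*y - x*z - y
trace(a^3) = trace(a) trace(a^2) - trace(a)  (reduce the a square) = x^3 - 3*x
use: trace(a^3 b) = trace(a) trace(a b a) - trace(a b)  (reduce the a square) = x^2*z - x*y - z
trace(a b^-1 a^2) = trace(a^3) trace(b) - trace(a^3 b)  (eliminate b^-1) = x^3*y - x^2*z - 2*x*y + z
trace(a b a b) = trace(a b) trace(a b) - trace(1)   [split at repeated a] = z^2 - 2
use: trace(a b^-1 a b) = trace(a b a) trace(b) - trace(a b a b) = x*y*z - y^2 - z^2 + 2
assemble the triple (trace(r) - 2; trace(r a) - x; trace(r b) - y)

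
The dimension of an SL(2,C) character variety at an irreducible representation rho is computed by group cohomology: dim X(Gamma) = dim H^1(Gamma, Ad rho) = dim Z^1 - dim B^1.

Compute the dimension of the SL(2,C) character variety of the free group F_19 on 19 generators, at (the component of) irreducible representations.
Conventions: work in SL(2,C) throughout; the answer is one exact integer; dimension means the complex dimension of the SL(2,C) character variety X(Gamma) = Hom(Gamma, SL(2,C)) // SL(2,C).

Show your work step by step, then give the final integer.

Gamma = F_19 has 19 generators and no relators.
A cocycle picks one sl_2 vector per generator freely, giving dim Z^1 = 3*19 = 57.
Irreducibility makes the coboundary map sl_2 -> Z^1 injective (trivial centralizer), so dim B^1 = 3.
dim H^1 = 57 - 3 = 54, which is dim X.

54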